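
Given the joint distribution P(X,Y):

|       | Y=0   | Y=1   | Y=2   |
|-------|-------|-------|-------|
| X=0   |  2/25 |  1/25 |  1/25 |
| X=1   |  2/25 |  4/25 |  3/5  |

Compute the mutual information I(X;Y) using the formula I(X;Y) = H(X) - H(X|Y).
0.1141 bits

I(X;Y) = H(X) - H(X|Y)

Marginal of X (row sums):
  P(X=0) = 2/25 + 1/25 + 1/25 = 4/25
  P(X=1) = 2/25 + 4/25 + 3/5 = 21/25
H(X) = -[(4/25)·log₂(4/25) + (21/25)·log₂(21/25)]
  = 0.42302 + 0.21129 = 0.63431 bits

Marginal of Y (column sums):
  P(Y=0) = 2/25 + 2/25 = 4/25
  P(Y=1) = 1/25 + 4/25 = 1/5
  P(Y=2) = 1/25 + 3/5 = 16/25
H(X|Y) = Σ_y P(y)·H(X|Y=y):
  Y=0: P(Y=0) = 4/25, P(X|Y=0) = (1/2, 1/2) → H(X|Y=0) = 1.00000
  Y=1: P(Y=1) = 1/5, P(X|Y=1) = (1/5, 4/5) → H(X|Y=1) = 0.72193
  Y=2: P(Y=2) = 16/25, P(X|Y=2) = (1/16, 15/16) → H(X|Y=2) = 0.33729
H(X|Y) = (4/25)·1.00000 + (1/5)·0.72193 + (16/25)·0.33729 = 0.52025 bits

I(X;Y) = H(X) - H(X|Y) = 0.63431 - 0.52025 = 0.1141 bits

Cross-check via I(X;Y) = H(X) + H(Y) - H(X,Y): computing H(Y) from the column sums and H(X,Y) from the 6 cells in the same way gives H(Y) = 1.29947 bits and H(X,Y) = 1.81972 bits, so
I(X;Y) = 0.63431 + 1.29947 - 1.81972 = 0.1141 bits ✓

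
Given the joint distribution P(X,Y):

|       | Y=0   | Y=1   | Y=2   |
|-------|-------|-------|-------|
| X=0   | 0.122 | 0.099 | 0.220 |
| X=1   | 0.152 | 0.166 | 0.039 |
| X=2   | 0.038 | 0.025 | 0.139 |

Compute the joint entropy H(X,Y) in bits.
2.9149 bits

H(X,Y) = -Σ_{x,y} P(x,y) log₂ P(x,y). Per-cell terms -P(x,y)·log₂P(x,y):
  X=0: 0.3703, 0.3303, 0.4806
  X=1: 0.4131, 0.4301, 0.1825
  X=2: 0.1793, 0.1330, 0.3957
Sum of the 9 terms: H(X,Y) = 2.9149 bits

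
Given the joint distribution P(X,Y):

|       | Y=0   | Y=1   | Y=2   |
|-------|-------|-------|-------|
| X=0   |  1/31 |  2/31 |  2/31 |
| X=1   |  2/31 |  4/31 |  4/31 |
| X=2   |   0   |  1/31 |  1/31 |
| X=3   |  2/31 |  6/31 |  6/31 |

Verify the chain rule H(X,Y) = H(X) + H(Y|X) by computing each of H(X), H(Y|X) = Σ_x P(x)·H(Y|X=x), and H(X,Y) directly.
H(X) = 1.7241 bits, H(Y|X) = 1.4552 bits, H(X,Y) = 3.1794 bits

Marginal of X (row sums):
  P(X=0) = 1/31 + 2/31 + 2/31 = 5/31
  P(X=1) = 2/31 + 4/31 + 4/31 = 10/31
  P(X=2) = 0 + 1/31 + 1/31 = 2/31
  P(X=3) = 2/31 + 6/31 + 6/31 = 14/31
H(X) = -[(5/31)·log₂(5/31) + (10/31)·log₂(10/31) + (2/31)·log₂(2/31) + (14/31)·log₂(14/31)]
  = 0.4246 + 0.5265 + 0.2551 + 0.5179 = 1.7241 bits

H(Y|X) = Σ_x P(x)·H(Y|X=x):
  X=0: P(X=0) = 5/31, P(Y|X=0) = (1/5, 2/5, 2/5) → H(Y|X=0) = 1.5219
  X=1: P(X=1) = 10/31, P(Y|X=1) = (1/5, 2/5, 2/5) → H(Y|X=1) = 1.5219
  X=2: P(X=2) = 2/31, P(Y|X=2) = (0, 1/2, 1/2) → H(Y|X=2) = 1.0000
  X=3: P(X=3) = 14/31, P(Y|X=3) = (1/7, 3/7, 3/7) → H(Y|X=3) = 1.4488
H(Y|X) = (5/31)·1.5219 + (10/31)·1.5219 + (2/31)·1.0000 + (14/31)·1.4488 = 1.4552 bits

H(X,Y) = -Σ_{x,y} P(x,y) log₂ P(x,y). Per-cell terms -P(x,y)·log₂P(x,y):
  X=0: 0.1598, 0.2551, 0.2551
  X=1: 0.2551, 0.3812, 0.3812
  X=2: 0.0000, 0.1598, 0.1598
  X=3: 0.2551, 0.4586, 0.4586
  (cells with P = 0 contribute 0)
Sum of the 12 terms: H(X,Y) = 3.1794 bits

Chain rule check:
  H(X) + H(Y|X) = 1.7241 + 1.4552 = 3.1793 bits
  H(X,Y) = 3.1794 bits
✓ Chain rule verified (Δ = 0.0001 is 4-dp rounding noise: each of the three values was rounded independently).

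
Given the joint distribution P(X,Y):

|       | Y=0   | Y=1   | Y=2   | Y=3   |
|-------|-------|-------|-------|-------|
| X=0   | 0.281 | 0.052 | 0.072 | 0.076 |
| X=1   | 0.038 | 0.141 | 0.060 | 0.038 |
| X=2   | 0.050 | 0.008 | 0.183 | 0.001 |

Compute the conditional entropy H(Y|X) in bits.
1.5068 bits

H(Y|X) = H(X,Y) - H(X)

H(X,Y) = -Σ_{x,y} P(x,y) log₂ P(x,y). Per-cell terms -P(x,y)·log₂P(x,y):
  X=0: 0.5146116, 0.2217979, 0.2733019, 0.2825571
  X=1: 0.1792786, 0.3984988, 0.2435336, 0.1792786
  X=2: 0.2160964, 0.0557263, 0.4483655, 0.0099658
Sum of the 12 terms: H(X,Y) = 3.023012 bits

Marginal of X (row sums):
  P(X=0) = 0.281 + 0.052 + 0.072 + 0.076 = 0.481
  P(X=1) = 0.038 + 0.141 + 0.060 + 0.038 = 0.277
  P(X=2) = 0.050 + 0.008 + 0.183 + 0.001 = 0.242
H(X) = -[0.481·log₂(0.481) + 0.277·log₂(0.277) + 0.242·log₂(0.242)]
  = 0.5078837 + 0.5130157 + 0.4953549 = 1.516254 bits

H(Y|X) = H(X,Y) - H(X) = 3.023012 - 1.516254 = 1.5068 bits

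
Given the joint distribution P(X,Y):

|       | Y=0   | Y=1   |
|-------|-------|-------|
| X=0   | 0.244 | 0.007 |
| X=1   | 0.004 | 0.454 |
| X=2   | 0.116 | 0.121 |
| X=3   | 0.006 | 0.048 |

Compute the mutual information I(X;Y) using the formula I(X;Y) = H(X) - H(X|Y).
0.6074 bits

I(X;Y) = H(X) - H(X|Y)

Marginal of X (row sums):
  P(X=0) = 0.244 + 0.007 = 0.251
  P(X=1) = 0.004 + 0.454 = 0.458
  P(X=2) = 0.116 + 0.121 = 0.237
  P(X=3) = 0.006 + 0.048 = 0.054
H(X) = -[0.251·log₂(0.251) + 0.458·log₂(0.458) + 0.237·log₂(0.237) + 0.054·log₂(0.054)]
  = 0.50055 + 0.51597 + 0.49226 + 0.22739 = 1.7362 bits

Marginal of Y (column sums):
  P(Y=0) = 0.244 + 0.004 + 0.116 + 0.006 = 0.370
  P(Y=1) = 0.007 + 0.454 + 0.121 + 0.048 = 0.630
H(X|Y) = Σ_y P(y)·H(X|Y=y):
  Y=0: P(Y=0) = 0.370, P(X|Y=0) = (122/185, 2/185, 58/185, 3/185) → H(X|Y=0) = 1.08777
  Y=1: P(Y=1) = 0.630, P(X|Y=1) = (1/90, 227/315, 121/630, 8/105) → H(X|Y=1) = 1.15291
H(X|Y) = 0.370·1.08777 + 0.630·1.15291 = 1.1288 bits

I(X;Y) = H(X) - H(X|Y) = 1.7362 - 1.1288 = 0.6074 bits

Cross-check via I(X;Y) = H(X) + H(Y) - H(X,Y): computing H(Y) from the column sums and H(X,Y) from the 8 cells in the same way gives H(Y) = 0.9507 bits and H(X,Y) = 2.0795 bits, so
I(X;Y) = 1.7362 + 0.9507 - 2.0795 = 0.6074 bits ✓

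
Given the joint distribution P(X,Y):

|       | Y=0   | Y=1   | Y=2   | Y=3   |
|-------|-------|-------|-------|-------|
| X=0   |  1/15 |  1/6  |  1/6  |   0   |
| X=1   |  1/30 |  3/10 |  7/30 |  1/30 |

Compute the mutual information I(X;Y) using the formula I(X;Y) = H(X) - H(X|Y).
0.0484 bits

I(X;Y) = H(X) - H(X|Y)

Marginal of X (row sums):
  P(X=0) = 1/15 + 1/6 + 1/6 + 0 = 2/5
  P(X=1) = 1/30 + 3/10 + 7/30 + 1/30 = 3/5
H(X) = -[(2/5)·log₂(2/5) + (3/5)·log₂(3/5)]
  = 0.5288 + 0.4422 = 0.9710 bits

Marginal of Y (column sums):
  P(Y=0) = 1/15 + 1/30 = 1/10
  P(Y=1) = 1/6 + 3/10 = 7/15
  P(Y=2) = 1/6 + 7/30 = 2/5
  P(Y=3) = 0 + 1/30 = 1/30
H(X|Y) = Σ_y P(y)·H(X|Y=y):
  Y=0: P(Y=0) = 1/10, P(X|Y=0) = (2/3, 1/3) → H(X|Y=0) = 0.9183
  Y=1: P(Y=1) = 7/15, P(X|Y=1) = (5/14, 9/14) → H(X|Y=1) = 0.9403
  Y=2: P(Y=2) = 2/5, P(X|Y=2) = (5/12, 7/12) → H(X|Y=2) = 0.9799
  Y=3: P(Y=3) = 1/30, P(X|Y=3) = (0, 1) → H(X|Y=3) = 0.0000
H(X|Y) = (1/10)·0.9183 + (7/15)·0.9403 + (2/5)·0.9799 + (1/30)·0.0000 = 0.9226 bits

I(X;Y) = H(X) - H(X|Y) = 0.9710 - 0.9226 = 0.0484 bits

Cross-check via I(X;Y) = H(X) + H(Y) - H(X,Y): computing H(Y) from the column sums and H(X,Y) from the 8 cells in the same way gives H(Y) = 1.5376 bits and H(X,Y) = 2.4602 bits, so
I(X;Y) = 0.9710 + 1.5376 - 2.4602 = 0.0484 bits ✓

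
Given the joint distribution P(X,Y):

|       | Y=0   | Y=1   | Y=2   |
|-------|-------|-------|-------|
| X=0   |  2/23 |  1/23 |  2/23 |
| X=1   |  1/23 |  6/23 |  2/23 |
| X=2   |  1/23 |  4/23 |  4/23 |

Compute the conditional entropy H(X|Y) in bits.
1.4150 bits

H(X|Y) = H(X,Y) - H(Y)

H(X,Y) = -Σ_{x,y} P(x,y) log₂ P(x,y). Per-cell terms -P(x,y)·log₂P(x,y):
  X=0: 0.30640, 0.19668, 0.30640
  X=1: 0.19668, 0.50572, 0.30640
  X=2: 0.19668, 0.43888, 0.43888
Sum of the 9 terms: H(X,Y) = 2.8927 bits

Marginal of Y (column sums):
  P(Y=0) = 2/23 + 1/23 + 1/23 = 4/23
  P(Y=1) = 1/23 + 6/23 + 4/23 = 11/23
  P(Y=2) = 2/23 + 2/23 + 4/23 = 8/23
H(Y) = -[(4/23)·log₂(4/23) + (11/23)·log₂(11/23) + (8/23)·log₂(8/23)]
  = 0.43888 + 0.50893 + 0.52993 = 1.4777 bits

H(X|Y) = H(X,Y) - H(Y) = 2.8927 - 1.4777 = 1.4150 bits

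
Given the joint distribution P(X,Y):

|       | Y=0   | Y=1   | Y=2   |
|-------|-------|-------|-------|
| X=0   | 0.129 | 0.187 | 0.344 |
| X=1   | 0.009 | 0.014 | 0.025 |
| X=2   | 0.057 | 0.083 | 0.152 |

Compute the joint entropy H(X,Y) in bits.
2.5902 bits

H(X,Y) = -Σ_{x,y} P(x,y) log₂ P(x,y). Per-cell terms -P(x,y)·log₂P(x,y):
  X=0: 0.38114, 0.45233, 0.52959
  X=1: 0.06116, 0.08622, 0.13305
  X=2: 0.23557, 0.29803, 0.41311
Sum of the 9 terms: H(X,Y) = 2.5902 bits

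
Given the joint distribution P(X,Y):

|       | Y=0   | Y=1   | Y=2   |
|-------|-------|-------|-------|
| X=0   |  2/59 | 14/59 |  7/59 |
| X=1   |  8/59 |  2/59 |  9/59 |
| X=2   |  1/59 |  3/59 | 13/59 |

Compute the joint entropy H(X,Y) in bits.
2.7921 bits

H(X,Y) = -Σ_{x,y} P(x,y) log₂ P(x,y). Per-cell terms -P(x,y)·log₂P(x,y):
  X=0: 0.165513, 0.492441, 0.364865
  X=1: 0.390867, 0.165513, 0.413804
  X=2: 0.099706, 0.218526, 0.480824
Sum of the 9 terms: H(X,Y) = 2.7921 bits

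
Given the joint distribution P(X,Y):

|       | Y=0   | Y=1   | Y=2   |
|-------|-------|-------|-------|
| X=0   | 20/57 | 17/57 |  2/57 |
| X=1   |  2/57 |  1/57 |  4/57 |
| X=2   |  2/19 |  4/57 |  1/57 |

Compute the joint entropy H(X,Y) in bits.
2.4744 bits

H(X,Y) = -Σ_{x,y} P(x,y) log₂ P(x,y). Per-cell terms -P(x,y)·log₂P(x,y):
  X=0: 0.53016, 0.52057, 0.16958
  X=1: 0.16958, 0.10233, 0.26897
  X=2: 0.34189, 0.26897, 0.10233
Sum of the 9 terms: H(X,Y) = 2.4744 bits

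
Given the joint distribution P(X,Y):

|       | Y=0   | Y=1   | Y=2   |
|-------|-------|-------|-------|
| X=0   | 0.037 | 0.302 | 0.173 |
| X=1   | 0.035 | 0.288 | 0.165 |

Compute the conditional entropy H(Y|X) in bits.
1.2514 bits

H(Y|X) = H(X,Y) - H(X)

H(X,Y) = -Σ_{x,y} P(x,y) log₂ P(x,y). Per-cell terms -P(x,y)·log₂P(x,y):
  X=0: 0.17598, 0.52167, 0.43789
  X=1: 0.16928, 0.51721, 0.42891
Sum of the 6 terms: H(X,Y) = 2.25094 bits

Marginal of X (row sums):
  P(X=0) = 0.037 + 0.302 + 0.173 = 0.512
  P(X=1) = 0.035 + 0.288 + 0.165 = 0.488
H(X) = -[0.512·log₂(0.512) + 0.488·log₂(0.488)]
  = 0.49448 + 0.50510 = 0.99958 bits

H(Y|X) = H(X,Y) - H(X) = 2.25094 - 0.99958 = 1.2514 bits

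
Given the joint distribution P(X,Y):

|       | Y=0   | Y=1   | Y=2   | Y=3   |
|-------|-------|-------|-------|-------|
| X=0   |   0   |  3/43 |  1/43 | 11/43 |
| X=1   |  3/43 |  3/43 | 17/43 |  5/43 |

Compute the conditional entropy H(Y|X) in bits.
1.3906 bits

H(Y|X) = H(X,Y) - H(X)

H(X,Y) = -Σ_{x,y} P(x,y) log₂ P(x,y). Per-cell terms -P(x,y)·log₂P(x,y):
  X=0: 0.0000, 0.2680, 0.1262, 0.5031
  X=1: 0.2680, 0.2680, 0.5293, 0.3610
  (cells with P = 0 contribute 0)
Sum of the 8 terms: H(X,Y) = 2.3236 bits

Marginal of X (row sums):
  P(X=0) = 0 + 3/43 + 1/43 + 11/43 = 15/43
  P(X=1) = 3/43 + 3/43 + 17/43 + 5/43 = 28/43
H(X) = -[(15/43)·log₂(15/43) + (28/43)·log₂(28/43)]
  = 0.5300 + 0.4030 = 0.9330 bits

H(Y|X) = H(X,Y) - H(X) = 2.3236 - 0.9330 = 1.3906 bits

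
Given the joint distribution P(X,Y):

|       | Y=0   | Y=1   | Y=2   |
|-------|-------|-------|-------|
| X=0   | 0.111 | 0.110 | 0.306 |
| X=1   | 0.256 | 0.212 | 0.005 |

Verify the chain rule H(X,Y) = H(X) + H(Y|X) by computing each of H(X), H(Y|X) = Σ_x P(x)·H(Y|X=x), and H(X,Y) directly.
H(X) = 0.9979 bits, H(Y|X) = 1.2431 bits, H(X,Y) = 2.2410 bits

Marginal of X (row sums):
  P(X=0) = 0.111 + 0.110 + 0.306 = 0.527
  P(X=1) = 0.256 + 0.212 + 0.005 = 0.473
H(X) = -[0.527·log₂(0.527) + 0.473·log₂(0.473)]
  = 0.48701 + 0.51088 = 0.9979 bits

H(Y|X) = Σ_x P(x)·H(Y|X=x):
  X=0: P(X=0) = 0.527, P(Y|X=0) = (111/527, 110/527, 18/31) → H(Y|X=0) = 1.40050
  X=1: P(X=1) = 0.473, P(Y|X=1) = (256/473, 212/473, 5/473) → H(Y|X=1) = 1.06767
H(Y|X) = 0.527·1.40050 + 0.473·1.06767 = 1.2431 bits

H(X,Y) = -Σ_{x,y} P(x,y) log₂ P(x,y). Per-cell terms -P(x,y)·log₂P(x,y):
  X=0: 0.35202, 0.35029, 0.52277
  X=1: 0.50324, 0.47443, 0.03822
Sum of the 6 terms: H(X,Y) = 2.2410 bits

Chain rule check:
  H(X) + H(Y|X) = 0.9979 + 1.2431 = 2.2410 bits
  H(X,Y) = 2.2410 bits
✓ Chain rule verified.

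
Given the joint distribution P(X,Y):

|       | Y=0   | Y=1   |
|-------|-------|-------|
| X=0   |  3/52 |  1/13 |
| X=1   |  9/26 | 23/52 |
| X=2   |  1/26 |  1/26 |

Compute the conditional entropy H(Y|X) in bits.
0.9895 bits

H(Y|X) = H(X,Y) - H(X)

H(X,Y) = -Σ_{x,y} P(x,y) log₂ P(x,y). Per-cell terms -P(x,y)·log₂P(x,y):
  X=0: 0.237431, 0.284649
  X=1: 0.529794, 0.520542
  X=2: 0.180786, 0.180786
Sum of the 6 terms: H(X,Y) = 1.93399 bits

Marginal of X (row sums):
  P(X=0) = 3/52 + 1/13 = 7/52
  P(X=1) = 9/26 + 23/52 = 41/52
  P(X=2) = 1/26 + 1/26 = 1/13
H(X) = -[(7/52)·log₂(7/52) + (41/52)·log₂(41/52) + (1/13)·log₂(1/13)]
  = 0.389454 + 0.270354 + 0.284649 = 0.94446 bits

H(Y|X) = H(X,Y) - H(X) = 1.93399 - 0.94446 = 0.9895 bits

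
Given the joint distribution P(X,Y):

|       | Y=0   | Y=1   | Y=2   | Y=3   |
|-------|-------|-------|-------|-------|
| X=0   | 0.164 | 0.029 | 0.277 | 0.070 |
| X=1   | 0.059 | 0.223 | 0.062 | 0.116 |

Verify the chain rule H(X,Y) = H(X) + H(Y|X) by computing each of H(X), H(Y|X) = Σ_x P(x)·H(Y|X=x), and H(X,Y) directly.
H(X) = 0.9954 bits, H(Y|X) = 1.6950 bits, H(X,Y) = 2.6903 bits

Marginal of X (row sums):
  P(X=0) = 0.164 + 0.029 + 0.277 + 0.070 = 0.540
  P(X=1) = 0.059 + 0.223 + 0.062 + 0.116 = 0.460
H(X) = -[0.540·log₂(0.540) + 0.460·log₂(0.460)]
  = 0.480043 + 0.515335 = 0.9954 bits

H(Y|X) = Σ_x P(x)·H(Y|X=x):
  X=0: P(X=0) = 0.540, P(Y|X=0) = (41/135, 29/540, 277/540, 7/54) → H(Y|X=0) = 1.624822
  X=1: P(X=1) = 0.460, P(Y|X=1) = (59/460, 223/460, 31/230, 29/115) → H(Y|X=1) = 1.777311
H(Y|X) = 0.540·1.624822 + 0.460·1.777311 = 1.6950 bits

H(X,Y) = -Σ_{x,y} P(x,y) log₂ P(x,y). Per-cell terms -P(x,y)·log₂P(x,y):
  X=0: 0.427750, 0.148126, 0.513016, 0.268555
  X=1: 0.240905, 0.482769, 0.248718, 0.360505
Sum of the 8 terms: H(X,Y) = 2.6903 bits

Chain rule check:
  H(X) + H(Y|X) = 0.9954 + 1.6950 = 2.6904 bits
  H(X,Y) = 2.6903 bits
✓ Chain rule verified (Δ = 0.0001 is 4-dp rounding noise: each of the three values was rounded independently).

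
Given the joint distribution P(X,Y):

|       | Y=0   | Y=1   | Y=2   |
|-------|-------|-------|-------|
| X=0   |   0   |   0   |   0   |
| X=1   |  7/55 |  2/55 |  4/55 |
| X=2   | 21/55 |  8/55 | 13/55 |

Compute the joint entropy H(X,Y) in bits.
2.2542 bits

H(X,Y) = -Σ_{x,y} P(x,y) log₂ P(x,y). Per-cell terms -P(x,y)·log₂P(x,y):
  X=0: 0.00000, 0.00000, 0.00000
  X=1: 0.37851, 0.17387, 0.27501
  X=2: 0.53036, 0.40456, 0.49185
  (cells with P = 0 contribute 0)
Sum of the 9 terms: H(X,Y) = 2.2542 bits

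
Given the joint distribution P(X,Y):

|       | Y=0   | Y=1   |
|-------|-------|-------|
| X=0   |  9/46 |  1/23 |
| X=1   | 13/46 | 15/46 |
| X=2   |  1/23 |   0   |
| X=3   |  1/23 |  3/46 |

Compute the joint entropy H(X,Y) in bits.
2.3498 bits

H(X,Y) = -Σ_{x,y} P(x,y) log₂ P(x,y). Per-cell terms -P(x,y)·log₂P(x,y):
  X=0: 0.46049, 0.19668
  X=1: 0.51523, 0.52718
  X=2: 0.19668, 0.00000
  X=3: 0.19668, 0.25687
  (cells with P = 0 contribute 0)
Sum of the 8 terms: H(X,Y) = 2.3498 bits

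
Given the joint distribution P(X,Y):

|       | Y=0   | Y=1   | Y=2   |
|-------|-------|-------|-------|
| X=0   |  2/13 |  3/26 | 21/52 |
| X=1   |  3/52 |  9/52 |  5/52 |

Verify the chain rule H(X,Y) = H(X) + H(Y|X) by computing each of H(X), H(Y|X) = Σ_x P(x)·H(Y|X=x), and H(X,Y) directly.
H(X) = 0.9118 bits, H(Y|X) = 1.3917 bits, H(X,Y) = 2.3035 bits

Marginal of X (row sums):
  P(X=0) = 2/13 + 3/26 + 21/52 = 35/52
  P(X=1) = 3/52 + 9/52 + 5/52 = 17/52
H(X) = -[(35/52)·log₂(35/52) + (17/52)·log₂(17/52)]
  = 0.384432 + 0.527319 = 0.9118 bits

H(Y|X) = Σ_x P(x)·H(Y|X=x):
  X=0: P(X=0) = 35/52, P(Y|X=0) = (8/35, 6/35, 3/5) → H(Y|X=0) = 1.365042
  X=1: P(X=1) = 17/52, P(Y|X=1) = (3/17, 9/17, 5/17) → H(Y|X=1) = 1.446648
H(Y|X) = (35/52)·1.365042 + (17/52)·1.446648 = 1.3917 bits

H(X,Y) = -Σ_{x,y} P(x,y) log₂ P(x,y). Per-cell terms -P(x,y)·log₂P(x,y):
  X=0: 0.415452, 0.359478, 0.528280
  X=1: 0.237431, 0.437974, 0.324857
Sum of the 6 terms: H(X,Y) = 2.3035 bits

Chain rule check:
  H(X) + H(Y|X) = 0.9118 + 1.3917 = 2.3035 bits
  H(X,Y) = 2.3035 bits
✓ Chain rule verified.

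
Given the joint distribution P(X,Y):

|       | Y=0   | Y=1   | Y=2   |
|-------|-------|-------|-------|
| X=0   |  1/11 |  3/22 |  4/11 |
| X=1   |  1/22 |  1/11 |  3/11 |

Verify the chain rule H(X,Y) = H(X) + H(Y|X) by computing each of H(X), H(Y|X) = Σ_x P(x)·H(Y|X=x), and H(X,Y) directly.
H(X) = 0.9760 bits, H(Y|X) = 1.2896 bits, H(X,Y) = 2.2656 bits

Marginal of X (row sums):
  P(X=0) = 1/11 + 3/22 + 4/11 = 13/22
  P(X=1) = 1/22 + 1/11 + 3/11 = 9/22
H(X) = -[(13/22)·log₂(13/22) + (9/22)·log₂(9/22)]
  = 0.4485 + 0.5275 = 0.9760 bits

H(Y|X) = Σ_x P(x)·H(Y|X=x):
  X=0: P(X=0) = 13/22, P(Y|X=0) = (2/13, 3/13, 8/13) → H(Y|X=0) = 1.3347
  X=1: P(X=1) = 9/22, P(Y|X=1) = (1/9, 2/9, 2/3) → H(Y|X=1) = 1.2244
H(Y|X) = (13/22)·1.3347 + (9/22)·1.2244 = 1.2896 bits

H(X,Y) = -Σ_{x,y} P(x,y) log₂ P(x,y). Per-cell terms -P(x,y)·log₂P(x,y):
  X=0: 0.3145, 0.3920, 0.5307
  X=1: 0.2027, 0.3145, 0.5112
Sum of the 6 terms: H(X,Y) = 2.2656 bits

Chain rule check:
  H(X) + H(Y|X) = 0.9760 + 1.2896 = 2.2656 bits
  H(X,Y) = 2.2656 bits
✓ Chain rule verified.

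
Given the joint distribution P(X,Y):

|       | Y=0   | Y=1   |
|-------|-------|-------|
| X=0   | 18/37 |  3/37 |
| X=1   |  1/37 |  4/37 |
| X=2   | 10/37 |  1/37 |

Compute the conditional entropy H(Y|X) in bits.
0.5640 bits

H(Y|X) = H(X,Y) - H(X)

H(X,Y) = -Σ_{x,y} P(x,y) log₂ P(x,y). Per-cell terms -P(x,y)·log₂P(x,y):
  X=0: 0.5057, 0.2939
  X=1: 0.1408, 0.3470
  X=2: 0.5101, 0.1408
Sum of the 6 terms: H(X,Y) = 1.9383 bits

Marginal of X (row sums):
  P(X=0) = 18/37 + 3/37 = 21/37
  P(X=1) = 1/37 + 4/37 = 5/37
  P(X=2) = 10/37 + 1/37 = 11/37
H(X) = -[(21/37)·log₂(21/37) + (5/37)·log₂(5/37) + (11/37)·log₂(11/37)]
  = 0.4638 + 0.3902 + 0.5203 = 1.3743 bits

H(Y|X) = H(X,Y) - H(X) = 1.9383 - 1.3743 = 0.5640 bits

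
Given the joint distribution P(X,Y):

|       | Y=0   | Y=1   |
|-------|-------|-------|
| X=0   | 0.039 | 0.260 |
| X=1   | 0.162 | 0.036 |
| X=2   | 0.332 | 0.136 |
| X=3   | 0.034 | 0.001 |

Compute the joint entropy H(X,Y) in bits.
2.3813 bits

H(X,Y) = -Σ_{x,y} P(x,y) log₂ P(x,y). Per-cell terms -P(x,y)·log₂P(x,y):
  X=0: 0.18253, 0.50529
  X=1: 0.42540, 0.17265
  X=2: 0.52813, 0.39145
  X=3: 0.16586, 0.00997
Sum of the 8 terms: H(X,Y) = 2.3813 bits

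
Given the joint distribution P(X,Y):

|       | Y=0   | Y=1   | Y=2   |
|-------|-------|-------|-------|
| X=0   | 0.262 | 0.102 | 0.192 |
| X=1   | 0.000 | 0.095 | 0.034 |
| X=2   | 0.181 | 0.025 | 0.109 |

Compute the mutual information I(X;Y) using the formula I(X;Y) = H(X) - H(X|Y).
0.1922 bits

I(X;Y) = H(X) - H(X|Y)

Marginal of X (row sums):
  P(X=0) = 0.262 + 0.102 + 0.192 = 0.556
  P(X=1) = 0.000 + 0.095 + 0.034 = 0.129
  P(X=2) = 0.181 + 0.025 + 0.109 = 0.315
H(X) = -[0.556·log₂(0.556) + 0.129·log₂(0.129) + 0.315·log₂(0.315)]
  = 0.4708448 + 0.3811379 + 0.5249715 = 1.376954 bits

Marginal of Y (column sums):
  P(Y=0) = 0.262 + 0.000 + 0.181 = 0.443
  P(Y=1) = 0.102 + 0.095 + 0.025 = 0.222
  P(Y=2) = 0.192 + 0.034 + 0.109 = 0.335
H(X|Y) = Σ_y P(y)·H(X|Y=y):
  Y=0: P(Y=0) = 0.443, P(X|Y=0) = (262/443, 0, 181/443) → H(X|Y=0) = 0.9757477
  Y=1: P(Y=1) = 0.222, P(X|Y=1) = (17/37, 95/222, 25/222) → H(X|Y=1) = 1.3943255
  Y=2: P(Y=2) = 0.335, P(X|Y=2) = (192/335, 34/335, 109/335) → H(X|Y=2) = 1.3222900
H(X|Y) = 0.443·0.9757477 + 0.222·1.3943255 + 0.335·1.3222900 = 1.184764 bits

I(X;Y) = H(X) - H(X|Y) = 1.376954 - 1.184764 = 0.1922 bits

Cross-check via I(X;Y) = H(X) + H(Y) - H(X,Y): computing H(Y) from the column sums and H(X,Y) from the 9 cells in the same way gives H(Y) = 1.530953 bits and H(X,Y) = 2.715717 bits, so
I(X;Y) = 1.376954 + 1.530953 - 2.715717 = 0.1922 bits ✓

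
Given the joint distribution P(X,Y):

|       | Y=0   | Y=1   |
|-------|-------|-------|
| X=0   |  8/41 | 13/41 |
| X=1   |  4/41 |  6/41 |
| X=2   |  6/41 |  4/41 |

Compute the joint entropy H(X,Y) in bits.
2.4521 bits

H(X,Y) = -Σ_{x,y} P(x,y) log₂ P(x,y). Per-cell terms -P(x,y)·log₂P(x,y):
  X=0: 0.46001, 0.52543
  X=1: 0.32757, 0.40574
  X=2: 0.40574, 0.32757
Sum of the 6 terms: H(X,Y) = 2.4521 bits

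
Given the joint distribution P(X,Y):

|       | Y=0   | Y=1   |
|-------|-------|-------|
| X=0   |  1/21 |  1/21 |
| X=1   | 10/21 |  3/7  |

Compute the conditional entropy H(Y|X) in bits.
0.9982 bits

H(Y|X) = H(X,Y) - H(X)

H(X,Y) = -Σ_{x,y} P(x,y) log₂ P(x,y). Per-cell terms -P(x,y)·log₂P(x,y):
  X=0: 0.20916, 0.20916
  X=1: 0.50971, 0.52388
Sum of the 4 terms: H(X,Y) = 1.4519 bits

Marginal of X (row sums):
  P(X=0) = 1/21 + 1/21 = 2/21
  P(X=1) = 10/21 + 3/7 = 19/21
H(X) = -[(2/21)·log₂(2/21) + (19/21)·log₂(19/21)]
  = 0.32308 + 0.13064 = 0.4537 bits

H(Y|X) = H(X,Y) - H(X) = 1.4519 - 0.4537 = 0.9982 bits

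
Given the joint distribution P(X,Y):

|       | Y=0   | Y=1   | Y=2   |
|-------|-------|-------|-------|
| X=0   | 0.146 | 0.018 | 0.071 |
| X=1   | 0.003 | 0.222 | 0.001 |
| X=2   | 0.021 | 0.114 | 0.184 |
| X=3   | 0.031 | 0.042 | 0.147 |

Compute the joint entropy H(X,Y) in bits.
2.9753 bits

H(X,Y) = -Σ_{x,y} P(x,y) log₂ P(x,y). Per-cell terms -P(x,y)·log₂P(x,y):
  X=0: 0.40529, 0.10433, 0.27094
  X=1: 0.02514, 0.48204, 0.00997
  X=2: 0.11704, 0.35715, 0.44937
  X=3: 0.15536, 0.19209, 0.40662
Sum of the 12 terms: H(X,Y) = 2.9753 bits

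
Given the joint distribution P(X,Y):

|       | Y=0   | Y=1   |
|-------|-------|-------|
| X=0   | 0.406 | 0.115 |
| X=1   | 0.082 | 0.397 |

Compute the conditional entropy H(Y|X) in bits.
0.7131 bits

H(Y|X) = H(X,Y) - H(X)

H(X,Y) = -Σ_{x,y} P(x,y) log₂ P(x,y). Per-cell terms -P(x,y)·log₂P(x,y):
  X=0: 0.52798, 0.35883
  X=1: 0.29588, 0.52912
Sum of the 4 terms: H(X,Y) = 1.7118 bits

Marginal of X (row sums):
  P(X=0) = 0.406 + 0.115 = 0.521
  P(X=1) = 0.082 + 0.397 = 0.479
H(X) = -[0.521·log₂(0.521) + 0.479·log₂(0.479)]
  = 0.49008 + 0.50865 = 0.9987 bits

H(Y|X) = H(X,Y) - H(X) = 1.7118 - 0.9987 = 0.7131 bits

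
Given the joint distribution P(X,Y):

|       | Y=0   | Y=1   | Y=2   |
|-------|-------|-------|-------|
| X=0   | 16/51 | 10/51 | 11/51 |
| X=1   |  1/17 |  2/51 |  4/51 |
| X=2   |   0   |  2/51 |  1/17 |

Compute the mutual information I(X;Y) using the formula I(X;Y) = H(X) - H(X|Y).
0.0807 bits

I(X;Y) = H(X) - H(X|Y)

Marginal of X (row sums):
  P(X=0) = 16/51 + 10/51 + 11/51 = 37/51
  P(X=1) = 1/17 + 2/51 + 4/51 = 3/17
  P(X=2) = 0 + 2/51 + 1/17 = 5/51
H(X) = -[(37/51)·log₂(37/51) + (3/17)·log₂(3/17) + (5/51)·log₂(5/51)]
  = 0.33588 + 0.44162 + 0.32848 = 1.1060 bits

Marginal of Y (column sums):
  P(Y=0) = 16/51 + 1/17 + 0 = 19/51
  P(Y=1) = 10/51 + 2/51 + 2/51 = 14/51
  P(Y=2) = 11/51 + 4/51 + 1/17 = 6/17
H(X|Y) = Σ_y P(y)·H(X|Y=y):
  Y=0: P(Y=0) = 19/51, P(X|Y=0) = (16/19, 3/19, 0) → H(X|Y=0) = 0.62925
  Y=1: P(Y=1) = 14/51, P(X|Y=1) = (5/7, 1/7, 1/7) → H(X|Y=1) = 1.14883
  Y=2: P(Y=2) = 6/17, P(X|Y=2) = (11/18, 2/9, 1/6) → H(X|Y=2) = 1.34722
H(X|Y) = (19/51)·0.62925 + (14/51)·1.14883 + (6/17)·1.34722 = 1.0253 bits

I(X;Y) = H(X) - H(X|Y) = 1.1060 - 1.0253 = 0.0807 bits

Cross-check via I(X;Y) = H(X) + H(Y) - H(X,Y): computing H(Y) from the column sums and H(X,Y) from the 9 cells in the same way gives H(Y) = 1.5730 bits and H(X,Y) = 2.5983 bits, so
I(X;Y) = 1.1060 + 1.5730 - 2.5983 = 0.0807 bits ✓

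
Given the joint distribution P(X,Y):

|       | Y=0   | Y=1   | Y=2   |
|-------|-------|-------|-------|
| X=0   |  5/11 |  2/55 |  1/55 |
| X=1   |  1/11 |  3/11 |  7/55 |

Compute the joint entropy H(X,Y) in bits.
2.0003 bits

H(X,Y) = -Σ_{x,y} P(x,y) log₂ P(x,y). Per-cell terms -P(x,y)·log₂P(x,y):
  X=0: 0.51705, 0.17387, 0.10512
  X=1: 0.31449, 0.51122, 0.37851
Sum of the 6 terms: H(X,Y) = 2.0003 bits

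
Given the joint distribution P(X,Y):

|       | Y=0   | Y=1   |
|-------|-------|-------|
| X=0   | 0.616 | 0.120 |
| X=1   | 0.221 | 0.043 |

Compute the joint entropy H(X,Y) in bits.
1.4742 bits

H(X,Y) = -Σ_{x,y} P(x,y) log₂ P(x,y). Per-cell terms -P(x,y)·log₂P(x,y):
  X=0: 0.4306, 0.3671
  X=1: 0.4813, 0.1952
Sum of the 4 terms: H(X,Y) = 1.4742 bits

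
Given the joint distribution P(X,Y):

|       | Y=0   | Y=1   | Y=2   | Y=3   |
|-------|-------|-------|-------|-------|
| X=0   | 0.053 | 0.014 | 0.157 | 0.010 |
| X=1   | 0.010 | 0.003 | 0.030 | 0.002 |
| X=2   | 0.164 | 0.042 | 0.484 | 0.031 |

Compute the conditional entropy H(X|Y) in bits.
1.0319 bits

H(X|Y) = H(X,Y) - H(Y)

H(X,Y) = -Σ_{x,y} P(x,y) log₂ P(x,y). Per-cell terms -P(x,y)·log₂P(x,y):
  X=0: 0.2246, 0.0862, 0.4194, 0.0664
  X=1: 0.0664, 0.0251, 0.1518, 0.0179
  X=2: 0.4278, 0.1921, 0.5067, 0.1554
Sum of the 12 terms: H(X,Y) = 2.3398 bits

Marginal of Y (column sums):
  P(Y=0) = 0.053 + 0.010 + 0.164 = 0.227
  P(Y=1) = 0.014 + 0.003 + 0.042 = 0.059
  P(Y=2) = 0.157 + 0.030 + 0.484 = 0.671
  P(Y=3) = 0.010 + 0.002 + 0.031 = 0.043
H(Y) = -[0.227·log₂(0.227) + 0.059·log₂(0.059) + 0.671·log₂(0.671) + 0.043·log₂(0.043)]
  = 0.4856 + 0.2409 + 0.3862 + 0.1952 = 1.3079 bits

H(X|Y) = H(X,Y) - H(Y) = 2.3398 - 1.3079 = 1.0319 bits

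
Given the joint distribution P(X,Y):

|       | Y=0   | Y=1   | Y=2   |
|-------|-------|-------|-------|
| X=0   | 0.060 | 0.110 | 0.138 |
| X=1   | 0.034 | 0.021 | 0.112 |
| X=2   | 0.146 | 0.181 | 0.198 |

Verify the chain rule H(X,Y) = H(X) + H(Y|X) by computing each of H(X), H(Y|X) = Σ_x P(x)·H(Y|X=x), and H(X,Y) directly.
H(X) = 1.4425 bits, H(Y|X) = 1.4965 bits, H(X,Y) = 2.9390 bits

Marginal of X (row sums):
  P(X=0) = 0.060 + 0.110 + 0.138 = 0.308
  P(X=1) = 0.034 + 0.021 + 0.112 = 0.167
  P(X=2) = 0.146 + 0.181 + 0.198 = 0.525
H(X) = -[0.308·log₂(0.308) + 0.167·log₂(0.167) + 0.525·log₂(0.525)]
  = 0.523291 + 0.431207 + 0.488046 = 1.4425 bits

H(Y|X) = Σ_x P(x)·H(Y|X=x):
  X=0: P(X=0) = 0.308, P(Y|X=0) = (15/77, 5/14, 69/154) → H(Y|X=0) = 1.509191
  X=1: P(X=1) = 0.167, P(Y|X=1) = (34/167, 21/167, 112/167) → H(Y|X=1) = 1.230194
  X=2: P(X=2) = 0.525, P(Y|X=2) = (146/525, 181/525, 66/175) → H(Y|X=2) = 1.573699
H(Y|X) = 0.308·1.509191 + 0.167·1.230194 + 0.525·1.573699 = 1.4965 bits

H(X,Y) = -Σ_{x,y} P(x,y) log₂ P(x,y). Per-cell terms -P(x,y)·log₂P(x,y):
  X=0: 0.243534, 0.350287, 0.394302
  X=1: 0.165863, 0.117043, 0.353744
  X=2: 0.405290, 0.446335, 0.462613
Sum of the 9 terms: H(X,Y) = 2.9390 bits

Chain rule check:
  H(X) + H(Y|X) = 1.4425 + 1.4965 = 2.9390 bits
  H(X,Y) = 2.9390 bits
✓ Chain rule verified.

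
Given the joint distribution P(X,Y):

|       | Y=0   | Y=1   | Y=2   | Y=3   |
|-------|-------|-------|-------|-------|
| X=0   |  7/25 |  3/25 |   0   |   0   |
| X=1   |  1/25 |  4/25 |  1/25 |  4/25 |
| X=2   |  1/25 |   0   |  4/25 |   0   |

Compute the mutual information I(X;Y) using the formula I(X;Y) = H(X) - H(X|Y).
0.7466 bits

I(X;Y) = H(X) - H(X|Y)

Marginal of X (row sums):
  P(X=0) = 7/25 + 3/25 + 0 + 0 = 2/5
  P(X=1) = 1/25 + 4/25 + 1/25 + 4/25 = 2/5
  P(X=2) = 1/25 + 0 + 4/25 + 0 = 1/5
H(X) = -[(2/5)·log₂(2/5) + (2/5)·log₂(2/5) + (1/5)·log₂(1/5)]
  = 0.528771 + 0.528771 + 0.464386 = 1.52193 bits

Marginal of Y (column sums):
  P(Y=0) = 7/25 + 1/25 + 1/25 = 9/25
  P(Y=1) = 3/25 + 4/25 + 0 = 7/25
  P(Y=2) = 0 + 1/25 + 4/25 = 1/5
  P(Y=3) = 0 + 4/25 + 0 = 4/25
H(X|Y) = Σ_y P(y)·H(X|Y=y):
  Y=0: P(Y=0) = 9/25, P(X|Y=0) = (7/9, 1/9, 1/9) → H(X|Y=0) = 0.986427
  Y=1: P(Y=1) = 7/25, P(X|Y=1) = (3/7, 4/7, 0) → H(X|Y=1) = 0.985228
  Y=2: P(Y=2) = 1/5, P(X|Y=2) = (0, 1/5, 4/5) → H(X|Y=2) = 0.721928
  Y=3: P(Y=3) = 4/25, P(X|Y=3) = (0, 1, 0) → H(X|Y=3) = 0.000000
H(X|Y) = (9/25)·0.986427 + (7/25)·0.985228 + (1/5)·0.721928 + (4/25)·0.000000 = 0.77536 bits

I(X;Y) = H(X) - H(X|Y) = 1.52193 - 0.77536 = 0.7466 bits

Cross-check via I(X;Y) = H(X) + H(Y) - H(X,Y): computing H(Y) from the column sums and H(X,Y) from the 12 cells in the same way gives H(Y) = 1.93224 bits and H(X,Y) = 2.70760 bits, so
I(X;Y) = 1.52193 + 1.93224 - 2.70760 = 0.7466 bits ✓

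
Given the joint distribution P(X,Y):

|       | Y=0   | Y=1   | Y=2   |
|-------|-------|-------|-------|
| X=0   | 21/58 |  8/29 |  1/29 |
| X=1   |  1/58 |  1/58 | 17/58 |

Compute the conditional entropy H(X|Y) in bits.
0.3548 bits

H(X|Y) = H(X,Y) - H(Y)

H(X,Y) = -Σ_{x,y} P(x,y) log₂ P(x,y). Per-cell terms -P(x,y)·log₂P(x,y):
  X=0: 0.530671, 0.512546, 0.167517
  X=1: 0.101000, 0.101000, 0.518945
Sum of the 6 terms: H(X,Y) = 1.93168 bits

Marginal of Y (column sums):
  P(Y=0) = 21/58 + 1/58 = 11/29
  P(Y=1) = 8/29 + 1/58 = 17/58
  P(Y=2) = 1/29 + 17/58 = 19/58
H(Y) = -[(11/29)·log₂(11/29) + (17/58)·log₂(17/58) + (19/58)·log₂(19/58)]
  = 0.530484 + 0.518945 + 0.527431 = 1.57686 bits

H(X|Y) = H(X,Y) - H(Y) = 1.93168 - 1.57686 = 0.3548 bits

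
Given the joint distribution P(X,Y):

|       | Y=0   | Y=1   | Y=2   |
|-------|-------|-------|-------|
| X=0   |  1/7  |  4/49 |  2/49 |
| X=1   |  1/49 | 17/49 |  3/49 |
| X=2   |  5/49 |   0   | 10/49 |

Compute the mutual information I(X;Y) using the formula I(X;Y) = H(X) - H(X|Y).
0.5295 bits

I(X;Y) = H(X) - H(X|Y)

Marginal of X (row sums):
  P(X=0) = 1/7 + 4/49 + 2/49 = 13/49
  P(X=1) = 1/49 + 17/49 + 3/49 = 3/7
  P(X=2) = 5/49 + 0 + 10/49 = 15/49
H(X) = -[(13/49)·log₂(13/49) + (3/7)·log₂(3/7) + (15/49)·log₂(15/49)]
  = 0.507868 + 0.523882 + 0.522802 = 1.55455 bits

Marginal of Y (column sums):
  P(Y=0) = 1/7 + 1/49 + 5/49 = 13/49
  P(Y=1) = 4/49 + 17/49 + 0 = 3/7
  P(Y=2) = 2/49 + 3/49 + 10/49 = 15/49
H(X|Y) = Σ_y P(y)·H(X|Y=y):
  Y=0: P(Y=0) = 13/49, P(X|Y=0) = (7/13, 1/13, 5/13) → H(X|Y=0) = 1.295738
  Y=1: P(Y=1) = 3/7, P(X|Y=1) = (4/21, 17/21, 0) → H(X|Y=1) = 0.702467
  Y=2: P(Y=2) = 15/49, P(X|Y=2) = (2/15, 1/5, 2/3) → H(X|Y=2) = 1.241946
H(X|Y) = (13/49)·1.295738 + (3/7)·0.702467 + (15/49)·1.241946 = 1.02501 bits

I(X;Y) = H(X) - H(X|Y) = 1.55455 - 1.02501 = 0.5295 bits

Cross-check via I(X;Y) = H(X) + H(Y) - H(X,Y): computing H(Y) from the column sums and H(X,Y) from the 9 cells in the same way gives H(Y) = 1.55455 bits and H(X,Y) = 2.57956 bits, so
I(X;Y) = 1.55455 + 1.55455 - 2.57956 = 0.5295 bits ✓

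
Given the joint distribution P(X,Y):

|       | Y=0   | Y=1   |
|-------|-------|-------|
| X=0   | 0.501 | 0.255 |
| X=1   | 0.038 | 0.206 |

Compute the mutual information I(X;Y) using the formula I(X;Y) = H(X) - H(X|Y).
0.1462 bits

I(X;Y) = H(X) - H(X|Y)

Marginal of X (row sums):
  P(X=0) = 0.501 + 0.255 = 0.756
  P(X=1) = 0.038 + 0.206 = 0.244
H(X) = -[0.756·log₂(0.756) + 0.244·log₂(0.244)]
  = 0.305078 + 0.496551 = 0.80163 bits

Marginal of Y (column sums):
  P(Y=0) = 0.501 + 0.038 = 0.539
  P(Y=1) = 0.255 + 0.206 = 0.461
H(X|Y) = Σ_y P(y)·H(X|Y=y):
  Y=0: P(Y=0) = 0.539, P(X|Y=0) = (501/539, 38/539) → H(X|Y=0) = 0.367790
  Y=1: P(Y=1) = 0.461, P(X|Y=1) = (255/461, 206/461) → H(X|Y=1) = 0.991835
H(X|Y) = 0.539·0.367790 + 0.461·0.991835 = 0.65547 bits

I(X;Y) = H(X) - H(X|Y) = 0.80163 - 0.65547 = 0.1462 bits

Cross-check via I(X;Y) = H(X) + H(Y) - H(X,Y): computing H(Y) from the column sums and H(X,Y) from the 4 cells in the same way gives H(Y) = 0.99561 bits and H(X,Y) = 1.65108 bits, so
I(X;Y) = 0.80163 + 0.99561 - 1.65108 = 0.1462 bits ✓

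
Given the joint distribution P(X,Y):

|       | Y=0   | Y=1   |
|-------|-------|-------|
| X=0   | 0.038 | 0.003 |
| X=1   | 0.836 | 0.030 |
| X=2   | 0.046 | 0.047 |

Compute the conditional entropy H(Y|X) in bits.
0.2965 bits

H(Y|X) = H(X,Y) - H(X)

H(X,Y) = -Σ_{x,y} P(x,y) log₂ P(x,y). Per-cell terms -P(x,y)·log₂P(x,y):
  X=0: 0.17928, 0.02514
  X=1: 0.21604, 0.15177
  X=2: 0.20434, 0.20733
Sum of the 6 terms: H(X,Y) = 0.9839 bits

Marginal of X (row sums):
  P(X=0) = 0.038 + 0.003 = 0.041
  P(X=1) = 0.836 + 0.030 = 0.866
  P(X=2) = 0.046 + 0.047 = 0.093
H(X) = -[0.041·log₂(0.041) + 0.866·log₂(0.866) + 0.093·log₂(0.093)]
  = 0.18894 + 0.17975 + 0.31868 = 0.6874 bits

H(Y|X) = H(X,Y) - H(X) = 0.9839 - 0.6874 = 0.2965 bits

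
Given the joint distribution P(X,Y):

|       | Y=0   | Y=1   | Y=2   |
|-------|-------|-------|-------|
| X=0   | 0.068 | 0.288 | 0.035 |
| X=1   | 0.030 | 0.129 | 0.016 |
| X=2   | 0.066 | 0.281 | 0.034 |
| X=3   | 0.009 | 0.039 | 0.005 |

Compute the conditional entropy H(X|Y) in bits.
1.7248 bits

H(X|Y) = H(X,Y) - H(Y)

H(X,Y) = -Σ_{x,y} P(x,y) log₂ P(x,y). Per-cell terms -P(x,y)·log₂P(x,y):
  X=0: 0.26373, 0.51721, 0.16928
  X=1: 0.15177, 0.38114, 0.09545
  X=2: 0.25881, 0.51461, 0.16586
  X=3: 0.06116, 0.18253, 0.03822
Sum of the 12 terms: H(X,Y) = 2.7998 bits

Marginal of Y (column sums):
  P(Y=0) = 0.068 + 0.030 + 0.066 + 0.009 = 0.173
  P(Y=1) = 0.288 + 0.129 + 0.281 + 0.039 = 0.737
  P(Y=2) = 0.035 + 0.016 + 0.034 + 0.005 = 0.090
H(Y) = -[0.173·log₂(0.173) + 0.737·log₂(0.737) + 0.090·log₂(0.090)]
  = 0.43789 + 0.32447 + 0.31265 = 1.0750 bits

H(X|Y) = H(X,Y) - H(Y) = 2.7998 - 1.0750 = 1.7248 bits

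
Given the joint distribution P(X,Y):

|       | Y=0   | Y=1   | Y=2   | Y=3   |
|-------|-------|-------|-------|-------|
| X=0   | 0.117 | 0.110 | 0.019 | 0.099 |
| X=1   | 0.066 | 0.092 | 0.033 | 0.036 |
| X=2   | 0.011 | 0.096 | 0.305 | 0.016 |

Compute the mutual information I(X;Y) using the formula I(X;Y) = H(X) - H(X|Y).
0.3851 bits

I(X;Y) = H(X) - H(X|Y)

Marginal of X (row sums):
  P(X=0) = 0.117 + 0.110 + 0.019 + 0.099 = 0.345
  P(X=1) = 0.066 + 0.092 + 0.033 + 0.036 = 0.227
  P(X=2) = 0.011 + 0.096 + 0.305 + 0.016 = 0.428
H(X) = -[0.345·log₂(0.345) + 0.227·log₂(0.227) + 0.428·log₂(0.428)]
  = 0.5297 + 0.4856 + 0.5240 = 1.5393 bits

Marginal of Y (column sums):
  P(Y=0) = 0.117 + 0.066 + 0.011 = 0.194
  P(Y=1) = 0.110 + 0.092 + 0.096 = 0.298
  P(Y=2) = 0.019 + 0.033 + 0.305 = 0.357
  P(Y=3) = 0.099 + 0.036 + 0.016 = 0.151
H(X|Y) = Σ_y P(y)·H(X|Y=y):
  Y=0: P(Y=0) = 0.194, P(X|Y=0) = (117/194, 33/97, 11/194) → H(X|Y=0) = 1.2040
  Y=1: P(Y=1) = 0.298, P(X|Y=1) = (55/149, 46/149, 48/149) → H(X|Y=1) = 1.5807
  Y=2: P(Y=2) = 0.357, P(X|Y=2) = (19/357, 11/119, 305/357) → H(X|Y=2) = 0.7368
  Y=3: P(Y=3) = 0.151, P(X|Y=3) = (99/151, 36/151, 16/151) → H(X|Y=3) = 1.2356
H(X|Y) = 0.194·1.2040 + 0.298·1.5807 + 0.357·0.7368 + 0.151·1.2356 = 1.1542 bits

I(X;Y) = H(X) - H(X|Y) = 1.5393 - 1.1542 = 0.3851 bits

Cross-check via I(X;Y) = H(X) + H(Y) - H(X,Y): computing H(Y) from the column sums and H(X,Y) from the 12 cells in the same way gives H(Y) = 1.9218 bits and H(X,Y) = 3.0760 bits, so
I(X;Y) = 1.5393 + 1.9218 - 3.0760 = 0.3851 bits ✓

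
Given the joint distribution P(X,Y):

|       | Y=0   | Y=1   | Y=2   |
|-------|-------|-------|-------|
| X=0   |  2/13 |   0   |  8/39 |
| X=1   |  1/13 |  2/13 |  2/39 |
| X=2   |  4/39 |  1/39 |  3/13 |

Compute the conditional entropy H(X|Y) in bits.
1.2863 bits

H(X|Y) = H(X,Y) - H(Y)

H(X,Y) = -Σ_{x,y} P(x,y) log₂ P(x,y). Per-cell terms -P(x,y)·log₂P(x,y):
  X=0: 0.41545, 0.00000, 0.46880
  X=1: 0.28465, 0.41545, 0.21976
  X=2: 0.33696, 0.13552, 0.48819
  (cells with P = 0 contribute 0)
Sum of the 9 terms: H(X,Y) = 2.7648 bits

Marginal of Y (column sums):
  P(Y=0) = 2/13 + 1/13 + 4/39 = 1/3
  P(Y=1) = 0 + 2/13 + 1/39 = 7/39
  P(Y=2) = 8/39 + 2/39 + 3/13 = 19/39
H(Y) = -[(1/3)·log₂(1/3) + (7/39)·log₂(7/39) + (19/39)·log₂(19/39)]
  = 0.52832 + 0.44478 + 0.50544 = 1.4785 bits

H(X|Y) = H(X,Y) - H(Y) = 2.7648 - 1.4785 = 1.2863 bits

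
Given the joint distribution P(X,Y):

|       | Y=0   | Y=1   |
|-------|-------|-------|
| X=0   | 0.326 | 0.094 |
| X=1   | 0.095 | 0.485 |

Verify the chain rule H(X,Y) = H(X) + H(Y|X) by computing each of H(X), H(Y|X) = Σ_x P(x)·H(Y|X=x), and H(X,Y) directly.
H(X) = 0.9815 bits, H(Y|X) = 0.6953 bits, H(X,Y) = 1.6767 bits

Marginal of X (row sums):
  P(X=0) = 0.326 + 0.094 = 0.420
  P(X=1) = 0.095 + 0.485 = 0.580
H(X) = -[0.420·log₂(0.420) + 0.580·log₂(0.580)]
  = 0.52565 + 0.45581 = 0.9815 bits

H(Y|X) = Σ_x P(x)·H(Y|X=x):
  X=0: P(X=0) = 0.420, P(Y|X=0) = (163/210, 47/210) → H(Y|X=0) = 0.76706
  X=1: P(X=1) = 0.580, P(Y|X=1) = (19/116, 97/116) → H(Y|X=1) = 0.64331
H(Y|X) = 0.420·0.76706 + 0.580·0.64331 = 0.6953 bits

H(X,Y) = -Σ_{x,y} P(x,y) log₂ P(x,y). Per-cell terms -P(x,y)·log₂P(x,y):
  X=0: 0.52716, 0.32065
  X=1: 0.32261, 0.50631
Sum of the 4 terms: H(X,Y) = 1.6767 bits

Chain rule check:
  H(X) + H(Y|X) = 0.9815 + 0.6953 = 1.6768 bits
  H(X,Y) = 1.6767 bits
✓ Chain rule verified (Δ = 0.0001 is 4-dp rounding noise: each of the three values was rounded independently).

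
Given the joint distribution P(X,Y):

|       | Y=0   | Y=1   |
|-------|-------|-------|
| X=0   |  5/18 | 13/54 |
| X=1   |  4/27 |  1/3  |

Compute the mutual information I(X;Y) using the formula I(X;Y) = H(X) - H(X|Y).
0.0387 bits

I(X;Y) = H(X) - H(X|Y)

Marginal of X (row sums):
  P(X=0) = 5/18 + 13/54 = 14/27
  P(X=1) = 4/27 + 1/3 = 13/27
H(X) = -[(14/27)·log₂(14/27) + (13/27)·log₂(13/27)]
  = 0.4913 + 0.5077 = 0.9990 bits

Marginal of Y (column sums):
  P(Y=0) = 5/18 + 4/27 = 23/54
  P(Y=1) = 13/54 + 1/3 = 31/54
H(X|Y) = Σ_y P(y)·H(X|Y=y):
  Y=0: P(Y=0) = 23/54, P(X|Y=0) = (15/23, 8/23) → H(X|Y=0) = 0.9321
  Y=1: P(Y=1) = 31/54, P(X|Y=1) = (13/31, 18/31) → H(X|Y=1) = 0.9812
H(X|Y) = (23/54)·0.9321 + (31/54)·0.9812 = 0.9603 bits

I(X;Y) = H(X) - H(X|Y) = 0.9990 - 0.9603 = 0.0387 bits

Cross-check via I(X;Y) = H(X) + H(Y) - H(X,Y): computing H(Y) from the column sums and H(X,Y) from the 4 cells in the same way gives H(Y) = 0.9841 bits and H(X,Y) = 1.9444 bits, so
I(X;Y) = 0.9990 + 0.9841 - 1.9444 = 0.0387 bits ✓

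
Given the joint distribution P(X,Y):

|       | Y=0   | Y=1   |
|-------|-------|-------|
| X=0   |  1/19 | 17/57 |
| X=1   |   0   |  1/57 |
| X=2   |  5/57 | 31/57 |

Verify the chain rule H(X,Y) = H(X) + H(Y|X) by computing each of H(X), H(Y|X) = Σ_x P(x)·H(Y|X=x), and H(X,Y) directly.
H(X) = 1.0512 bits, H(Y|X) = 0.5811 bits, H(X,Y) = 1.6323 bits

Marginal of X (row sums):
  P(X=0) = 1/19 + 17/57 = 20/57
  P(X=1) = 0 + 1/57 = 1/57
  P(X=2) = 5/57 + 31/57 = 12/19
H(X) = -[(20/57)·log₂(20/57) + (1/57)·log₂(1/57) + (12/19)·log₂(12/19)]
  = 0.530162 + 0.102331 + 0.418715 = 1.0512 bits

H(Y|X) = Σ_x P(x)·H(Y|X=x):
  X=0: P(X=0) = 20/57, P(Y|X=0) = (3/20, 17/20) → H(Y|X=0) = 0.609840
  X=1: P(X=1) = 1/57, P(Y|X=1) = (0, 1) → H(Y|X=1) = 0.000000
  X=2: P(X=2) = 12/19, P(Y|X=2) = (5/36, 31/36) → H(Y|X=2) = 0.581321
H(Y|X) = (20/57)·0.609840 + (1/57)·0.000000 + (12/19)·0.581321 = 0.5811 bits

H(X,Y) = -Σ_{x,y} P(x,y) log₂ P(x,y). Per-cell terms -P(x,y)·log₂P(x,y):
  X=0: 0.223575, 0.520566
  X=1: 0.000000, 0.102331
  X=2: 0.307979, 0.477886
  (cells with P = 0 contribute 0)
Sum of the 6 terms: H(X,Y) = 1.6323 bits

Chain rule check:
  H(X) + H(Y|X) = 1.0512 + 0.5811 = 1.6323 bits
  H(X,Y) = 1.6323 bits
✓ Chain rule verified.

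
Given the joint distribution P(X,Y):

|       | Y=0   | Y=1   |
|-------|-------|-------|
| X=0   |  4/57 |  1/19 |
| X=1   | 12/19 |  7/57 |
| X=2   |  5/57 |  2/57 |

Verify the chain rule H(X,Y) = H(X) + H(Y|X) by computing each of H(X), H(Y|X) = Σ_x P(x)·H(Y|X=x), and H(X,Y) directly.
H(X) = 1.0499 bits, H(Y|X) = 0.7105 bits, H(X,Y) = 1.7604 bits

Marginal of X (row sums):
  P(X=0) = 4/57 + 1/19 = 7/57
  P(X=1) = 12/19 + 7/57 = 43/57
  P(X=2) = 5/57 + 2/57 = 7/57
H(X) = -[(7/57)·log₂(7/57) + (43/57)·log₂(43/57) + (7/57)·log₂(7/57)]
  = 0.37156 + 0.30675 + 0.37156 = 1.0499 bits

H(Y|X) = Σ_x P(x)·H(Y|X=x):
  X=0: P(X=0) = 7/57, P(Y|X=0) = (4/7, 3/7) → H(Y|X=0) = 0.98523
  X=1: P(X=1) = 43/57, P(Y|X=1) = (36/43, 7/43) → H(Y|X=1) = 0.64094
  X=2: P(X=2) = 7/57, P(Y|X=2) = (5/7, 2/7) → H(Y|X=2) = 0.86312
H(Y|X) = (7/57)·0.98523 + (43/57)·0.64094 + (7/57)·0.86312 = 0.7105 bits

H(X,Y) = -Σ_{x,y} P(x,y) log₂ P(x,y). Per-cell terms -P(x,y)·log₂P(x,y):
  X=0: 0.26897, 0.22358
  X=1: 0.41871, 0.37156
  X=2: 0.30798, 0.16958
Sum of the 6 terms: H(X,Y) = 1.7604 bits

Chain rule check:
  H(X) + H(Y|X) = 1.0499 + 0.7105 = 1.7604 bits
  H(X,Y) = 1.7604 bits
✓ Chain rule verified.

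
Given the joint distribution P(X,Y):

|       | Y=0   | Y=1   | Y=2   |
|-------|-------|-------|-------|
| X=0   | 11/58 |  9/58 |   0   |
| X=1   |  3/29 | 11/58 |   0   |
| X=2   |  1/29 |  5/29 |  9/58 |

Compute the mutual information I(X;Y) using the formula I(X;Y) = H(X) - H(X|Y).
0.3284 bits

I(X;Y) = H(X) - H(X|Y)

Marginal of X (row sums):
  P(X=0) = 11/58 + 9/58 + 0 = 10/29
  P(X=1) = 3/29 + 11/58 + 0 = 17/58
  P(X=2) = 1/29 + 5/29 + 9/58 = 21/58
H(X) = -[(10/29)·log₂(10/29) + (17/58)·log₂(17/58) + (21/58)·log₂(21/58)]
  = 0.5297 + 0.5189 + 0.5307 = 1.5793 bits

Marginal of Y (column sums):
  P(Y=0) = 11/58 + 3/29 + 1/29 = 19/58
  P(Y=1) = 9/58 + 11/58 + 5/29 = 15/29
  P(Y=2) = 0 + 0 + 9/58 = 9/58
H(X|Y) = Σ_y P(y)·H(X|Y=y):
  Y=0: P(Y=0) = 19/58, P(X|Y=0) = (11/19, 6/19, 2/19) → H(X|Y=0) = 1.3235
  Y=1: P(Y=1) = 15/29, P(X|Y=1) = (3/10, 11/30, 1/3) → H(X|Y=1) = 1.5801
  Y=2: P(Y=2) = 9/58, P(X|Y=2) = (0, 0, 1) → H(X|Y=2) = 0.0000
H(X|Y) = (19/58)·1.3235 + (15/29)·1.5801 + (9/58)·0.0000 = 1.2509 bits

I(X;Y) = H(X) - H(X|Y) = 1.5793 - 1.2509 = 0.3284 bits

Cross-check via I(X;Y) = H(X) + H(Y) - H(X,Y): computing H(Y) from the column sums and H(X,Y) from the 9 cells in the same way gives H(Y) = 1.4365 bits and H(X,Y) = 2.6874 bits, so
I(X;Y) = 1.5793 + 1.4365 - 2.6874 = 0.3284 bits ✓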